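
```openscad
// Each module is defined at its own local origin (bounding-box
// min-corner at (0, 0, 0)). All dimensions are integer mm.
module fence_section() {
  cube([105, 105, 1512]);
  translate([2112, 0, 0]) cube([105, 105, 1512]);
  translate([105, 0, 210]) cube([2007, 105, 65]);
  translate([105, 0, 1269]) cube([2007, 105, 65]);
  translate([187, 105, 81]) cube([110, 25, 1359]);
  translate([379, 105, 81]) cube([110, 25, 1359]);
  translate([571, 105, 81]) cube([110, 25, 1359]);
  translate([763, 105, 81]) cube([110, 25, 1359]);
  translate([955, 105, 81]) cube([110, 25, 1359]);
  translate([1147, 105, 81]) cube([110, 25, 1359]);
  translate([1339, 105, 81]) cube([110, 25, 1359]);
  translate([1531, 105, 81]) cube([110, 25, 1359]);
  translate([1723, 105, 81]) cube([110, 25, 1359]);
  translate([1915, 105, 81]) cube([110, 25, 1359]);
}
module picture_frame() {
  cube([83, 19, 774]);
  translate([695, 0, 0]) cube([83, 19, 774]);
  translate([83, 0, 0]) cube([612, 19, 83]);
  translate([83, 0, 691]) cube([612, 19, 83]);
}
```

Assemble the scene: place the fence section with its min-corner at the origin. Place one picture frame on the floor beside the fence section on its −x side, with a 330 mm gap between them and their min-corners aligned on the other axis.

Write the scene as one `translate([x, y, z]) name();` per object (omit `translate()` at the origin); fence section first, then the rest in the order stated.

fence_section();
translate([-1108, 0, 0]) picture_frame();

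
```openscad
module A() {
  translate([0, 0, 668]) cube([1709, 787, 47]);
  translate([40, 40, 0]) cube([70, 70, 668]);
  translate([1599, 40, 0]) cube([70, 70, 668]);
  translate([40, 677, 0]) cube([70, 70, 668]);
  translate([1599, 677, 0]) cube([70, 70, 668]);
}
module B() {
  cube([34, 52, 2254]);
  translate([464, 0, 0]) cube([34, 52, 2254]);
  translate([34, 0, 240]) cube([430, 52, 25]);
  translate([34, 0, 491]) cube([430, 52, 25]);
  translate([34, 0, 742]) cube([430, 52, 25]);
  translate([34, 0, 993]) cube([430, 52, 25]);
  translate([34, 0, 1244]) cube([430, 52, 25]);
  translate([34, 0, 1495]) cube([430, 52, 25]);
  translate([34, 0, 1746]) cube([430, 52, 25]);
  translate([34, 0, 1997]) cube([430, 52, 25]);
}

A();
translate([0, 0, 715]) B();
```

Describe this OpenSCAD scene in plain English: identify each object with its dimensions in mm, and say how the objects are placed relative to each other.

A is a table with a 1709×787 mm rectangular top, 47 mm thick, top surface at z = 715 mm, supported by four 70×70 mm square legs, each inset 40 mm from the nearest pair of top edges, running from the floor.

B is a wooden ladder with two side rails of 34×52 mm section and 2254 mm height, set 498 mm apart overall. Between them run 8 rectangular rungs (52 mm deep, 25 mm thick), front faces flush with the rails' −y face. The bottom of the first rung is 240 mm above the floor and each subsequent rung is 251 mm higher than the one below.

The ladder is on top of the table.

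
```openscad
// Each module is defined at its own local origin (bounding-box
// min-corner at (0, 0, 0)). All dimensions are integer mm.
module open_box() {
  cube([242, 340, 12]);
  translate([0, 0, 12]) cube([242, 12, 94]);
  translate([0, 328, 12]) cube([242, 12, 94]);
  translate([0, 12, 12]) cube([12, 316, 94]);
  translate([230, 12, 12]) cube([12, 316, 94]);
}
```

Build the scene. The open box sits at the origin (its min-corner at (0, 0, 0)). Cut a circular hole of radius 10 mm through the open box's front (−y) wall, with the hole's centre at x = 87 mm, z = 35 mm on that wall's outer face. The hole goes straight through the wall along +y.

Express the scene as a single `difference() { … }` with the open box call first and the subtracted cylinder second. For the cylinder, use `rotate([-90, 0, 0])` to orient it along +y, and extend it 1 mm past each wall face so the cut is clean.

difference() {
  open_box();
  translate([87, -1, 35]) rotate([-90, 0, 0]) cylinder(h = 14, r = 10);
}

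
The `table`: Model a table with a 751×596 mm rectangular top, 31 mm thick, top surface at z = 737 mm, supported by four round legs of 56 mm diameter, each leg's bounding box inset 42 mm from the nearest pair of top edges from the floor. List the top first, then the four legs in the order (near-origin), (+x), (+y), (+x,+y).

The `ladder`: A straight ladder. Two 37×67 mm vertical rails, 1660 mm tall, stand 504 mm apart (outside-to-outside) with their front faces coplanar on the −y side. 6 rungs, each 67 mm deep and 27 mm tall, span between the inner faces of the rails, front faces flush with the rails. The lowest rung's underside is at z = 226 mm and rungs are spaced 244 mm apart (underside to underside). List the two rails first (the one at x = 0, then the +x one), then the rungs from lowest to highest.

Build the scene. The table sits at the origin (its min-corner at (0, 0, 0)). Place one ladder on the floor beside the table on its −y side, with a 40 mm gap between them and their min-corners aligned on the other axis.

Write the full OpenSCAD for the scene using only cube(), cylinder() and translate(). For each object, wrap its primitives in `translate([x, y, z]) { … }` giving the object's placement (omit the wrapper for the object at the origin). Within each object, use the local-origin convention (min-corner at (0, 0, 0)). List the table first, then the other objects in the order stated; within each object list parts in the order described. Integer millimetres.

translate([0, 0, 706]) cube([751, 596, 31]);
translate([70, 70, 0]) cylinder(h = 706, r = 28);
translate([681, 70, 0]) cylinder(h = 706, r = 28);
translate([70, 526, 0]) cylinder(h = 706, r = 28);
translate([681, 526, 0]) cylinder(h = 706, r = 28);
translate([0, -107, 0]) {
  cube([37, 67, 1660]);
  translate([467, 0, 0]) cube([37, 67, 1660]);
  translate([37, 0, 226]) cube([430, 67, 27]);
  translate([37, 0, 470]) cube([430, 67, 27]);
  translate([37, 0, 714]) cube([430, 67, 27]);
  translate([37, 0, 958]) cube([430, 67, 27]);
  translate([37, 0, 1202]) cube([430, 67, 27]);
  translate([37, 0, 1446]) cube([430, 67, 27]);
}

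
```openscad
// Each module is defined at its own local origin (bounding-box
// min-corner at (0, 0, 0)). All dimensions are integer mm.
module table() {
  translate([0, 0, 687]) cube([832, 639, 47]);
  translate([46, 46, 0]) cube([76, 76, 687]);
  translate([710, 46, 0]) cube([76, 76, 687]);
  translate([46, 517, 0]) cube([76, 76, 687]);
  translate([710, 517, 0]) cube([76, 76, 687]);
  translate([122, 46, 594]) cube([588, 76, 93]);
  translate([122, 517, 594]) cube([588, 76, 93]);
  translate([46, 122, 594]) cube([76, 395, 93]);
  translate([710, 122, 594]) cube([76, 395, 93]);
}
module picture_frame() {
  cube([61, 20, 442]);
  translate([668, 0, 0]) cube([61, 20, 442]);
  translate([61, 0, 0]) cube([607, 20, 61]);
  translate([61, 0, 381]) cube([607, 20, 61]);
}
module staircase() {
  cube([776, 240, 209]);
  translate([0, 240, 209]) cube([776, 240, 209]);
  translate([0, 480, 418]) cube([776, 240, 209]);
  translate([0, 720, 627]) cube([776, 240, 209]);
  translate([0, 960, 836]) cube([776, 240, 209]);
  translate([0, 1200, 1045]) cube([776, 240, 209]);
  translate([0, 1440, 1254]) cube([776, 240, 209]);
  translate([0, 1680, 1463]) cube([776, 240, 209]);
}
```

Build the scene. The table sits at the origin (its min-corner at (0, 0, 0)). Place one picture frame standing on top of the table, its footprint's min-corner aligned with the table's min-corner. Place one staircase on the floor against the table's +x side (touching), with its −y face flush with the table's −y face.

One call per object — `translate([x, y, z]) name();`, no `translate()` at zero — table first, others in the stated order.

table();
translate([0, 0, 734]) picture_frame();
translate([832, 0, 0]) staircase();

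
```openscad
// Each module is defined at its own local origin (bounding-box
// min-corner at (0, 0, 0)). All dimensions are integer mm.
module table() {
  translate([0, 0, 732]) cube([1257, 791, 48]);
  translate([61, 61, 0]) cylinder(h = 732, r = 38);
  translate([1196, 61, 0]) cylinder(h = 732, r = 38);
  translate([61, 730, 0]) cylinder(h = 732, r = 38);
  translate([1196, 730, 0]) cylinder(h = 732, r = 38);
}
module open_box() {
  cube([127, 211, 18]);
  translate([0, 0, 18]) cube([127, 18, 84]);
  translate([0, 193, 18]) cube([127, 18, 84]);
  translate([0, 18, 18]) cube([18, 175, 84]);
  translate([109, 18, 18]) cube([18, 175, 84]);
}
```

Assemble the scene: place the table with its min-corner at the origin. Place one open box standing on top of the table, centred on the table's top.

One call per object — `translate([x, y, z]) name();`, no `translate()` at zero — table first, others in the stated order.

table();
translate([565, 290, 780]) open_box();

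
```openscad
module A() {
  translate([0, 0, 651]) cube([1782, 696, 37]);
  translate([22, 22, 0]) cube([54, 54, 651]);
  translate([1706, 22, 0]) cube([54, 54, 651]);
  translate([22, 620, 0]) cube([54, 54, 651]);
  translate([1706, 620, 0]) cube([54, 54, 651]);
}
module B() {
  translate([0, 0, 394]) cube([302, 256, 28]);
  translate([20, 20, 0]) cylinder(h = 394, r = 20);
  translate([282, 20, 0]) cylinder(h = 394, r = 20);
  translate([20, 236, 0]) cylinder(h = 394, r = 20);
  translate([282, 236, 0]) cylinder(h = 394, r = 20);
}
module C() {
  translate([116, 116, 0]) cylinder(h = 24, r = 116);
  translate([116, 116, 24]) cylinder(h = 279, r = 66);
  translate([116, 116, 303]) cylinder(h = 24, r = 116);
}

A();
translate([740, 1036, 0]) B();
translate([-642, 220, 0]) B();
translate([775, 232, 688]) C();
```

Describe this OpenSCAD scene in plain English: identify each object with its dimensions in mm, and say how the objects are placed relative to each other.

A is a table: top 1782 mm (x) × 696 mm (y), 37 mm thick, upper face at z = 688 mm, on four 54×54 mm square legs, each inset 22 mm from the nearest pair of top edges, running from z = 0 to the bottom of the top.

B is a four-legged stool. The seat is 302×256 mm, 28 mm thick, top at z = 422 mm. It stands on four round legs, each 40 mm in diameter, from z = 0 to the seat underside, each leg's axis is inset half a diameter from the nearest pair of seat edges (so the leg's bounding box is flush with the corner).

C is a spool: two coaxial disc flanges of radius 116 mm and thickness 24 mm, joined by a core cylinder of radius 66 mm and height 279 mm. The lower flange rests on z = 0 and the three cylinders share a vertical axis.

Two stools sit around the table at the +y, −x sides. The spool is on top of the table, centred.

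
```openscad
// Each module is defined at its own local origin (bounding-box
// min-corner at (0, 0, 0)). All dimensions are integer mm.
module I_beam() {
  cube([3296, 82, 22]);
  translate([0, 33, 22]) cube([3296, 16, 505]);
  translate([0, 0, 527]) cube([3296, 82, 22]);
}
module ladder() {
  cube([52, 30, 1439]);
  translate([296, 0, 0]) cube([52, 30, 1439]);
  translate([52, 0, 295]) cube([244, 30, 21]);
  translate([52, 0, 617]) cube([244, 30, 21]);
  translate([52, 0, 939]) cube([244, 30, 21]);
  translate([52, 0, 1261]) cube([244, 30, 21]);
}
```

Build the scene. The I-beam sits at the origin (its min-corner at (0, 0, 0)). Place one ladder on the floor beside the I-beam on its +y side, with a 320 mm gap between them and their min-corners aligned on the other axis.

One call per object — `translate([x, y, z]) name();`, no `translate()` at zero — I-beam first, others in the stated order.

I_beam();
translate([0, 402, 0]) ladder();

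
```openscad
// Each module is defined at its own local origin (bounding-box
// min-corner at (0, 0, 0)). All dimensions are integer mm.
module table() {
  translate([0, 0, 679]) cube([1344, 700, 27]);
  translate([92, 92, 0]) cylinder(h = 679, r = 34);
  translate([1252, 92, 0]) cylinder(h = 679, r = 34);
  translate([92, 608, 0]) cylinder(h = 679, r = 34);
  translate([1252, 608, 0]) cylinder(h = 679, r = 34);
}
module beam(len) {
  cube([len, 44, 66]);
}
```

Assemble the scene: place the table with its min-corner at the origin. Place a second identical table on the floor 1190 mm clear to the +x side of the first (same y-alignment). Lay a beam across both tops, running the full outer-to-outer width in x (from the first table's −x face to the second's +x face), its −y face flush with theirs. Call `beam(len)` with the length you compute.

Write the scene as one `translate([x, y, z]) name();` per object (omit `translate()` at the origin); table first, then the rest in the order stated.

table();
translate([2534, 0, 0]) table();
translate([0, 0, 706]) beam(3878);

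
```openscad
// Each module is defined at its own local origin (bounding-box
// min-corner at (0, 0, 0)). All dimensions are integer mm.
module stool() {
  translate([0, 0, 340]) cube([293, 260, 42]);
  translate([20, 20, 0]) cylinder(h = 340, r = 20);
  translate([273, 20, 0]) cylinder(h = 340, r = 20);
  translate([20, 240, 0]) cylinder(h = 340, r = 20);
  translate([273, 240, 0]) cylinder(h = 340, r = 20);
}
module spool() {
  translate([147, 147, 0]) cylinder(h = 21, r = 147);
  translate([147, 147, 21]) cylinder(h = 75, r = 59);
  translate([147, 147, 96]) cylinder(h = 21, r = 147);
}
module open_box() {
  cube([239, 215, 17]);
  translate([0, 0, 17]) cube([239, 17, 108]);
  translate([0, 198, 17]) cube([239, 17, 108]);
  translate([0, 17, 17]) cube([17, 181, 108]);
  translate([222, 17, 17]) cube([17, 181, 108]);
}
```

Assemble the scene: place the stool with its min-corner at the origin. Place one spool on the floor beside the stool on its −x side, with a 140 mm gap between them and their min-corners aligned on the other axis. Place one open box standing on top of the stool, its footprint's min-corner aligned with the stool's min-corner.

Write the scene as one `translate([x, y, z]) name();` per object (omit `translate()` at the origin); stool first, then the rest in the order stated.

stool();
translate([-434, 0, 0]) spool();
translate([0, 0, 382]) open_box();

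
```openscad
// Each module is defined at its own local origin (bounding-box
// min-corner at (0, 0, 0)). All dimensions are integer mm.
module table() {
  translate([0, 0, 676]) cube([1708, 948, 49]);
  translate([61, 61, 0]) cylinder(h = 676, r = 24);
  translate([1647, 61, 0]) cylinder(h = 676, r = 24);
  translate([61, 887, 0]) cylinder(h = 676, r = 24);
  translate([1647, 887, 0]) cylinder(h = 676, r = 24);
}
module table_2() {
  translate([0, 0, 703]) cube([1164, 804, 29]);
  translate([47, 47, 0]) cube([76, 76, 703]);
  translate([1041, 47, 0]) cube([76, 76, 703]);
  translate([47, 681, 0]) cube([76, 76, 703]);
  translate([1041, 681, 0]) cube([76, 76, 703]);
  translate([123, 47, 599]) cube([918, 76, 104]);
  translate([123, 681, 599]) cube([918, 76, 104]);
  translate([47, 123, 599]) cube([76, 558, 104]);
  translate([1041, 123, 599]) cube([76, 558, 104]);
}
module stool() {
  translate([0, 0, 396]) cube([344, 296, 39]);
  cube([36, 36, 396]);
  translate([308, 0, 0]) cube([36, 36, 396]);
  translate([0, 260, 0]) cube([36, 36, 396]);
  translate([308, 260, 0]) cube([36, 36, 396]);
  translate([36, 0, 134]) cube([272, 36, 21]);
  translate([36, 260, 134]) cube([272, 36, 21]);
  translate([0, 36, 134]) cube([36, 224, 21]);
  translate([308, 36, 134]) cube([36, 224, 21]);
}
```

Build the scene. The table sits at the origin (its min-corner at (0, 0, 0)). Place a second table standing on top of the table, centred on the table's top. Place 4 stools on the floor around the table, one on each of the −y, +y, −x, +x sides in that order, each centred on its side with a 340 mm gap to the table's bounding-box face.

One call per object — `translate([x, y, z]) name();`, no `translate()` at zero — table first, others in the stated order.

table();
translate([272, 72, 725]) table_2();
translate([682, -636, 0]) stool();
translate([682, 1288, 0]) stool();
translate([-684, 326, 0]) stool();
translate([2048, 326, 0]) stool();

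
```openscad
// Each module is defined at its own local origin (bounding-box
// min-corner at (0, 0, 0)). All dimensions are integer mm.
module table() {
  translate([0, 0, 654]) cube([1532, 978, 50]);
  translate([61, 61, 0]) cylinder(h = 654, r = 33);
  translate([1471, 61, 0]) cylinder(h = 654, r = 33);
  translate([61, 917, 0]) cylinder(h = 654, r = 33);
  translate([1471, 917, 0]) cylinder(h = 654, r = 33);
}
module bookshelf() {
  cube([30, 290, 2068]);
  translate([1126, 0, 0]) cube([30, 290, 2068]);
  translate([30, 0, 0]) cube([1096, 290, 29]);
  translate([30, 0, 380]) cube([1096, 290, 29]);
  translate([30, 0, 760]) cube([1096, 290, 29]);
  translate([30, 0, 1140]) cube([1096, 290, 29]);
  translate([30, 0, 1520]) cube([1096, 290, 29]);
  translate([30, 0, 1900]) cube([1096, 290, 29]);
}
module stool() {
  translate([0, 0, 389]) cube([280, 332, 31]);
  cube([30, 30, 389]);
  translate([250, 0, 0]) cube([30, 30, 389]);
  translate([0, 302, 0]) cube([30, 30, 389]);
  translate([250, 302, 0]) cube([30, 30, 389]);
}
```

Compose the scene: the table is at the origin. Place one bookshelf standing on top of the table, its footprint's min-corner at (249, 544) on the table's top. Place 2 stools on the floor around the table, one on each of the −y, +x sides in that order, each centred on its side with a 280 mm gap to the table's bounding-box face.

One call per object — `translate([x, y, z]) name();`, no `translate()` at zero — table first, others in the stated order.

table();
translate([249, 544, 704]) bookshelf();
translate([626, -612, 0]) stool();
translate([1812, 323, 0]) stool();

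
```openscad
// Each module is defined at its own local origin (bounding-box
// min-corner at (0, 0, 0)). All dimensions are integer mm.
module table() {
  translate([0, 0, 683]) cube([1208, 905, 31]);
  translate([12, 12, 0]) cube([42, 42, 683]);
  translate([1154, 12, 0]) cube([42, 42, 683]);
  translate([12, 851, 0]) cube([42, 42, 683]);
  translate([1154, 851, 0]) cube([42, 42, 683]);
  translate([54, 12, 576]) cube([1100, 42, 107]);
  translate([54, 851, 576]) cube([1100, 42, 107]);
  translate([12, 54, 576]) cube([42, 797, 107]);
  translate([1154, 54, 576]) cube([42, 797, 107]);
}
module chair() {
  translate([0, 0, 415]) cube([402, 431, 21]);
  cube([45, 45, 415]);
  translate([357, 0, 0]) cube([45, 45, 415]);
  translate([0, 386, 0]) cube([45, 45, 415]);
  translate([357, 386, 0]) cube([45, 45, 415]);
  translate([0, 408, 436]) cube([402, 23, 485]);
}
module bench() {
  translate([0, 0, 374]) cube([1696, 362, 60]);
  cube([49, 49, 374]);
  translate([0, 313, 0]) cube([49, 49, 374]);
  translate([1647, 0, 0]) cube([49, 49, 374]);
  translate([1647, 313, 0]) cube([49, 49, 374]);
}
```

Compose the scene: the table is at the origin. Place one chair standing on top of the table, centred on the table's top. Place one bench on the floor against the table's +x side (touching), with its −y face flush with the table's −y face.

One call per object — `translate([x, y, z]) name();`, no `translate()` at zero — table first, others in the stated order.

table();
translate([403, 237, 714]) chair();
translate([1208, 0, 0]) bench();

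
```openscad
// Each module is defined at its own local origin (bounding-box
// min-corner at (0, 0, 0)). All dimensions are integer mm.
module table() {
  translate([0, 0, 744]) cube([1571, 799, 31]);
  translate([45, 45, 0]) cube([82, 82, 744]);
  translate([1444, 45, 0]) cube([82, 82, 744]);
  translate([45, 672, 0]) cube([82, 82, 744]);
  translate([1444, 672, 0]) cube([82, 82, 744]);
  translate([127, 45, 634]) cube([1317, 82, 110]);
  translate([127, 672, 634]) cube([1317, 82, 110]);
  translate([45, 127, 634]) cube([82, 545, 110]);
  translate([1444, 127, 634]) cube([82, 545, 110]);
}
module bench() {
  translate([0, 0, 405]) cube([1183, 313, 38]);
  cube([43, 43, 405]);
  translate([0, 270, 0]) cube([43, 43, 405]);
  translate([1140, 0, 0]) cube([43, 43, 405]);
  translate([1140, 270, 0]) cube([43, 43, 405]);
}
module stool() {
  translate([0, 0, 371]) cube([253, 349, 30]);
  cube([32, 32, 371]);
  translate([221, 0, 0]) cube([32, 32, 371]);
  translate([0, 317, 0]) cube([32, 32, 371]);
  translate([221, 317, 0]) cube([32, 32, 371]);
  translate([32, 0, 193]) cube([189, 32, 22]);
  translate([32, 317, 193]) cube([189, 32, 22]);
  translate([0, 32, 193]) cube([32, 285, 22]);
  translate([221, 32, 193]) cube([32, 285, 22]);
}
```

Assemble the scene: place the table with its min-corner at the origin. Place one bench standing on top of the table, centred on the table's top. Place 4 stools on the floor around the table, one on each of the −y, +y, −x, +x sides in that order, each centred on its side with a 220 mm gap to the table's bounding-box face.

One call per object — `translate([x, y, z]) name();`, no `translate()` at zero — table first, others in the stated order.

table();
translate([194, 243, 775]) bench();
translate([659, -569, 0]) stool();
translate([659, 1019, 0]) stool();
translate([-473, 225, 0]) stool();
translate([1791, 225, 0]) stool();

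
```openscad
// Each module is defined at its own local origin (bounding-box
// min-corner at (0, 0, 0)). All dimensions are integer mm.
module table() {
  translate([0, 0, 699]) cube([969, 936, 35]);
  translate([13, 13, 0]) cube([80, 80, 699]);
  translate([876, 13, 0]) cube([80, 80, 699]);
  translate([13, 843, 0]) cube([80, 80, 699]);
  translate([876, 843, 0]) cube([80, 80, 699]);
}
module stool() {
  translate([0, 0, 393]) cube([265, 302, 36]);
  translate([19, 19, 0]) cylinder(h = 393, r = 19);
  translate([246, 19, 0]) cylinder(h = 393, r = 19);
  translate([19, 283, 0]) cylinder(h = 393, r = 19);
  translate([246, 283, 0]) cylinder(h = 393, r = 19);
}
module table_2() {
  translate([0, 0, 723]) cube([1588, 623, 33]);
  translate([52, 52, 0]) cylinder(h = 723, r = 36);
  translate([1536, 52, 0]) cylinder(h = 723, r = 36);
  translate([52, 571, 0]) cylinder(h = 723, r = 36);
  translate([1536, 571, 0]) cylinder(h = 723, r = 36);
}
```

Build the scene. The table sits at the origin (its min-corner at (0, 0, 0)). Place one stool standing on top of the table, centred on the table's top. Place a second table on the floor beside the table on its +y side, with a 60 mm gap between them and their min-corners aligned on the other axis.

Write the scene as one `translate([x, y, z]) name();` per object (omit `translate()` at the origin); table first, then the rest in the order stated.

table();
translate([352, 317, 734]) stool();
translate([0, 996, 0]) table_2();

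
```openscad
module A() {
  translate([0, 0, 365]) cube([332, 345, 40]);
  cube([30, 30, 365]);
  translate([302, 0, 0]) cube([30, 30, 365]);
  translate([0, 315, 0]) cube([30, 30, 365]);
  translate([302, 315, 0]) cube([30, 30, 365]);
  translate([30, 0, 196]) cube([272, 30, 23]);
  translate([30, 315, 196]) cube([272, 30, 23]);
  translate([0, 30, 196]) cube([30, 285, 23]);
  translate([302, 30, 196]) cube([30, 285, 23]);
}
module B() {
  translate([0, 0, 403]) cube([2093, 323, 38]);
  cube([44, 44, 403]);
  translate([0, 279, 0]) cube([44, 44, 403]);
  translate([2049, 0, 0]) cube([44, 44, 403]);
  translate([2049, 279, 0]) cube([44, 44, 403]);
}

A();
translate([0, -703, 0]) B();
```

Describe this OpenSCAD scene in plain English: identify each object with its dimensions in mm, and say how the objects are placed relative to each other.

A is a four-legged stool. The seat is a 332×345×40 mm slab whose top surface is at z = 405 mm; four square legs, each 30×30 mm in cross-section, run from the floor (z = 0) to the underside of the seat, each flush with a corner of the seat. Four stretchers, 30 mm wide and 23 mm tall, connect adjacent legs with their undersides at z = 196 mm, each running between the inner faces of the legs it joins and aligned with the legs' outer faces on the other axis.

B is a long wooden bench with a 2093 mm (x) × 323 mm (y) seat, 38 mm thick, its top surface 441 mm above the floor. Four 44 mm square legs at the seat corners, flush with the edges, run from z = 0 to the seat underside.

The bench is on the floor beside the stool on its −y side.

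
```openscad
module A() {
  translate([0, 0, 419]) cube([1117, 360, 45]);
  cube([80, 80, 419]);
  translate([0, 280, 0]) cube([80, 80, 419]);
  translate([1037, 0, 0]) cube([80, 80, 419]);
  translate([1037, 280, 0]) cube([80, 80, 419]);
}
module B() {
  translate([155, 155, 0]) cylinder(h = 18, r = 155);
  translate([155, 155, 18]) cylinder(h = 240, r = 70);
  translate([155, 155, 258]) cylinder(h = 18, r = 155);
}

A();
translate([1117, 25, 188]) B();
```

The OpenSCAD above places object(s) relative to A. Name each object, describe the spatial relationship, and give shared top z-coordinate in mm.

A is a bench. B is a spool. The spool is beside the bench with their tops flush at z = 464. The shared top z-coordinate is 464 mm.

Both tops at z = 464 mm.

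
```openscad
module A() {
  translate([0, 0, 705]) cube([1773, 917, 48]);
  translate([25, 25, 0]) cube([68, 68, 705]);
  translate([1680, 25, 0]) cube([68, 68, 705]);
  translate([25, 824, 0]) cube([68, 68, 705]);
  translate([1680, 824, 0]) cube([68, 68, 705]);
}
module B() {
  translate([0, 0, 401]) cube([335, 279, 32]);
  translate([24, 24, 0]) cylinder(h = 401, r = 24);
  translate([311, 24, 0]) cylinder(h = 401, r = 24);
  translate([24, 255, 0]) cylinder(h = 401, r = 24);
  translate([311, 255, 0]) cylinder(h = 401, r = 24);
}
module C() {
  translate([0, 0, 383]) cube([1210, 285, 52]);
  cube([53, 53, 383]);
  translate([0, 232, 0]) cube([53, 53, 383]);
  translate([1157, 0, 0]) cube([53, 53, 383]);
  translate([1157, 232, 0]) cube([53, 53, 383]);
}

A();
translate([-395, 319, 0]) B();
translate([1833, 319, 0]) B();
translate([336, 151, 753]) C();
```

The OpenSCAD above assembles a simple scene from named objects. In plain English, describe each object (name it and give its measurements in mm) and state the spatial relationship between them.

A is a table with a 1773×917 mm rectangular top, 48 mm thick, top surface at z = 753 mm, supported by four 68×68 mm square legs, each inset 25 mm from the nearest pair of top edges, running from the floor.

B is a four-legged stool. The seat is a 335×279×32 mm slab whose top surface is at z = 433 mm; four round legs, each 48 mm in diameter, run from the floor (z = 0) to the underside of the seat, each leg's axis is inset half a diameter from the nearest pair of seat edges (so the leg's bounding box is flush with the corner).

C is a bench: a 1210×285 mm seat slab, 52 mm thick, top at z = 435 mm, on four 53×53 mm square legs flush with the seat corners and standing on z = 0.

Two stools sit around the table at the −x, +x sides. The bench is on top of the table.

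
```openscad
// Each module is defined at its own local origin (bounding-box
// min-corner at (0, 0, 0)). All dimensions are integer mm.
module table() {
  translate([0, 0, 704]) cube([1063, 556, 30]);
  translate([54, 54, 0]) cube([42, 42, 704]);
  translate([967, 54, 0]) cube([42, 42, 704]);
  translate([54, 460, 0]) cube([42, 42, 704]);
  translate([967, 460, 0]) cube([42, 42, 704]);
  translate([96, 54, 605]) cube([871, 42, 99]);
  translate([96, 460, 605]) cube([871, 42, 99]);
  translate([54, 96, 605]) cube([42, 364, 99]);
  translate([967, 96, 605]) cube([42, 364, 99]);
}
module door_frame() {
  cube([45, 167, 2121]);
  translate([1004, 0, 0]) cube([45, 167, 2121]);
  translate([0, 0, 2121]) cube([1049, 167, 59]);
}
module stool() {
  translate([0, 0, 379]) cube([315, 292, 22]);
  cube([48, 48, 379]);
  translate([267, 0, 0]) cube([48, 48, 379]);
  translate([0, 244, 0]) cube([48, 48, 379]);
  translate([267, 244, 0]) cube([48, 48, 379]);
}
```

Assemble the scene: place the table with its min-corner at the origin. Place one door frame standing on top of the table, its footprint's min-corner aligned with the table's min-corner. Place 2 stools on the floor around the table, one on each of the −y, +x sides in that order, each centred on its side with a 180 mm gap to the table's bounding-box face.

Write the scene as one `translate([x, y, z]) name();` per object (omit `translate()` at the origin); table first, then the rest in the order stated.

table();
translate([0, 0, 734]) door_frame();
translate([374, -472, 0]) stool();
translate([1243, 132, 0]) stool();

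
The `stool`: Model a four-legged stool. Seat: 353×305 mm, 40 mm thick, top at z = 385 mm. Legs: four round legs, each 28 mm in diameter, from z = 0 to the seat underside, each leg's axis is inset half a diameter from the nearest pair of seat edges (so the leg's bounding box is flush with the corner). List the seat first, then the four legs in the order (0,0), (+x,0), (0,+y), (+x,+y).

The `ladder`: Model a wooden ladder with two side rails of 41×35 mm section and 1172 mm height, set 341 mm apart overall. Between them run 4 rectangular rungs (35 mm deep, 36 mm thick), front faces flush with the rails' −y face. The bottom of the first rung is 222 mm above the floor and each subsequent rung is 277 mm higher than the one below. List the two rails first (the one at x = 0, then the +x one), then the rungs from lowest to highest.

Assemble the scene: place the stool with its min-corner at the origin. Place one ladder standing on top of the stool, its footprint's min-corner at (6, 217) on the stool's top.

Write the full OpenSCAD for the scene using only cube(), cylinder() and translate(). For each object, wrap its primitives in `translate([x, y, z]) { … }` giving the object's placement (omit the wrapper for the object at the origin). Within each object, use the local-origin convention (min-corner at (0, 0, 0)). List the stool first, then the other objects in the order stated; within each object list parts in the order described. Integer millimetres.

translate([0, 0, 345]) cube([353, 305, 40]);
translate([14, 14, 0]) cylinder(h = 345, r = 14);
translate([339, 14, 0]) cylinder(h = 345, r = 14);
translate([14, 291, 0]) cylinder(h = 345, r = 14);
translate([339, 291, 0]) cylinder(h = 345, r = 14);
translate([6, 217, 385]) {
  cube([41, 35, 1172]);
  translate([300, 0, 0]) cube([41, 35, 1172]);
  translate([41, 0, 222]) cube([259, 35, 36]);
  translate([41, 0, 499]) cube([259, 35, 36]);
  translate([41, 0, 776]) cube([259, 35, 36]);
  translate([41, 0, 1053]) cube([259, 35, 36]);
}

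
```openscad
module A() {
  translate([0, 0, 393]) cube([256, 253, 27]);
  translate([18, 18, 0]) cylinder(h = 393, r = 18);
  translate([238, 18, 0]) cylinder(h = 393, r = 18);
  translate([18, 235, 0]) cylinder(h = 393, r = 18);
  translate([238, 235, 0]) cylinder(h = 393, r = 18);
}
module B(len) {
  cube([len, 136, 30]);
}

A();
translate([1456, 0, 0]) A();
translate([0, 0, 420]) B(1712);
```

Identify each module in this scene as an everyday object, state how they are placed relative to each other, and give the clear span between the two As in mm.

A is a stool. B is a beam. A beam spans the tops of two stools. The clear span between the two stools is 1200 mm.

Second stool starts at x = 1456; first ends at x = 256; clear span = 1456 − 256 = 1200 mm.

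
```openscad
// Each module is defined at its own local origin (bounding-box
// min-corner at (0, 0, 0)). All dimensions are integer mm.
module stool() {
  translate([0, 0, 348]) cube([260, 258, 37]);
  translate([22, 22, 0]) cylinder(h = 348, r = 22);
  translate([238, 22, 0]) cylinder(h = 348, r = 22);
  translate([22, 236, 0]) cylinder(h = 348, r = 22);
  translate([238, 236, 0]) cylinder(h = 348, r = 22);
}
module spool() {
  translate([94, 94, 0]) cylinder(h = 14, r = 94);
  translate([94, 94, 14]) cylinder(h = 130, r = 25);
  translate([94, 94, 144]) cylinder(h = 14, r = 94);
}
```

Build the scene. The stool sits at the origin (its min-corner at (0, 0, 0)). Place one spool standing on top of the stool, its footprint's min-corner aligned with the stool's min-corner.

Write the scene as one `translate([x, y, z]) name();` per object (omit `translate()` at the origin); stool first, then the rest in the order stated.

stool();
translate([0, 0, 385]) spool();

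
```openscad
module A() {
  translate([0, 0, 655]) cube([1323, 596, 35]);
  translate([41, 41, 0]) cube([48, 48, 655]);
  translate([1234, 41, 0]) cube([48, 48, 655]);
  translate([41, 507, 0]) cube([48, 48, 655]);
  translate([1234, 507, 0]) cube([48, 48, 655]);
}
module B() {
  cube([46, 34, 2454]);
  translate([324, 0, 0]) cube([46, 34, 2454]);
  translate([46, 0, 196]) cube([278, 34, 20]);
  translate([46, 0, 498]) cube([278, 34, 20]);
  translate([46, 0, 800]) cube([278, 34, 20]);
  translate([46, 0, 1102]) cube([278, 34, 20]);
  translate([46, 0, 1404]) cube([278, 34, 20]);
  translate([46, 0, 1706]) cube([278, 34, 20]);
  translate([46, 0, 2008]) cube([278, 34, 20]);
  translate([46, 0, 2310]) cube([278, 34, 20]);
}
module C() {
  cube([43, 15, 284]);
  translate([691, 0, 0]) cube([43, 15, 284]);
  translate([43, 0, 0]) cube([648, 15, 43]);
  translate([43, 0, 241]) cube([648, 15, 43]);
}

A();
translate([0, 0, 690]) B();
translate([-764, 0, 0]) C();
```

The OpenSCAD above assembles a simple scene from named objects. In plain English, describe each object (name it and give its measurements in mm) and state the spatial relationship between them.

A is a table: top 1323 mm (x) × 596 mm (y), 35 mm thick, upper face at z = 690 mm, on four 48×48 mm square legs, each inset 41 mm from the nearest pair of top edges, running from z = 0 to the bottom of the top.

B is a straight ladder. Two 46×34 mm vertical rails, 2454 mm tall, stand 370 mm apart (outside-to-outside) with their front faces coplanar on the −y side. 8 rungs, each 34 mm deep and 20 mm tall, span between the inner faces of the rails, front faces flush with the rails. The lowest rung's underside is at z = 196 mm and rungs are spaced 302 mm apart (underside to underside).

C is a picture frame with a 648×198 mm rectangular opening (x by z) and a uniform 43 mm border on every side. Frame depth is 15 mm along y. It is built from two vertical stiles running the full outside height and two horizontal rails spanning the gap between the stiles.

The ladder is on top of the table. The picture frame is on the floor beside the table on its −x side.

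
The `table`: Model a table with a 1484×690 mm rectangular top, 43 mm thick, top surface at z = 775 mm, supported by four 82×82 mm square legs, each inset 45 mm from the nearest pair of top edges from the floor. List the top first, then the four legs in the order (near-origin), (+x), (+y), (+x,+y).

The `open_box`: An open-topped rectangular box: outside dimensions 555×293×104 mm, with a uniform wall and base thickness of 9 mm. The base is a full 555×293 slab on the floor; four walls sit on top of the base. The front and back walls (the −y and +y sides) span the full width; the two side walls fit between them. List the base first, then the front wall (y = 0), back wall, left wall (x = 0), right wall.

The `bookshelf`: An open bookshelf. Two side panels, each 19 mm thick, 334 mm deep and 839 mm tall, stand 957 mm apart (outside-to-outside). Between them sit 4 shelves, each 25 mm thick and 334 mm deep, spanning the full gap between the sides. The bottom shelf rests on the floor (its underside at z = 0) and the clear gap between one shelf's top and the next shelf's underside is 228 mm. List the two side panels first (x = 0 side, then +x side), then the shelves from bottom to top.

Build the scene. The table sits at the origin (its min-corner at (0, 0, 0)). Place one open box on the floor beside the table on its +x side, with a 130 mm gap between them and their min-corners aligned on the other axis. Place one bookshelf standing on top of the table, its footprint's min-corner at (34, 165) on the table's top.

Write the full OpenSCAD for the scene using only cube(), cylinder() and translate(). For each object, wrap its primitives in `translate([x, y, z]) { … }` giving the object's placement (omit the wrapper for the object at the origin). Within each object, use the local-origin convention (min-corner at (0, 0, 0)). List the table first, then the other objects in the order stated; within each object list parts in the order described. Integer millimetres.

translate([0, 0, 732]) cube([1484, 690, 43]);
translate([45, 45, 0]) cube([82, 82, 732]);
translate([1357, 45, 0]) cube([82, 82, 732]);
translate([45, 563, 0]) cube([82, 82, 732]);
translate([1357, 563, 0]) cube([82, 82, 732]);
translate([1614, 0, 0]) {
  cube([555, 293, 9]);
  translate([0, 0, 9]) cube([555, 9, 95]);
  translate([0, 284, 9]) cube([555, 9, 95]);
  translate([0, 9, 9]) cube([9, 275, 95]);
  translate([546, 9, 9]) cube([9, 275, 95]);
}
translate([34, 165, 775]) {
  cube([19, 334, 839]);
  translate([938, 0, 0]) cube([19, 334, 839]);
  translate([19, 0, 0]) cube([919, 334, 25]);
  translate([19, 0, 253]) cube([919, 334, 25]);
  translate([19, 0, 506]) cube([919, 334, 25]);
  translate([19, 0, 759]) cube([919, 334, 25]);
}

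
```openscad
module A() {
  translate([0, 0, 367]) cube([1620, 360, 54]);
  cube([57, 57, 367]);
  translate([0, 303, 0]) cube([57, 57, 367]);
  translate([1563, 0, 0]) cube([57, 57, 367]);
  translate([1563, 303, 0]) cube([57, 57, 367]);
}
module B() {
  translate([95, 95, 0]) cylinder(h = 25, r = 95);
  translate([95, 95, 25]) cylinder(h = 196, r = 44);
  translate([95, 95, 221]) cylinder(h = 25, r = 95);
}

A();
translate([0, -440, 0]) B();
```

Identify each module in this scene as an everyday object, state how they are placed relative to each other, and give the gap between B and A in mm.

The spool's nearest face is 250 mm from the bench's −y face.

A is a bench. B is a spool. The spool is on the floor beside the bench on its −y side. The gap between the spool and the bench is 250 mm.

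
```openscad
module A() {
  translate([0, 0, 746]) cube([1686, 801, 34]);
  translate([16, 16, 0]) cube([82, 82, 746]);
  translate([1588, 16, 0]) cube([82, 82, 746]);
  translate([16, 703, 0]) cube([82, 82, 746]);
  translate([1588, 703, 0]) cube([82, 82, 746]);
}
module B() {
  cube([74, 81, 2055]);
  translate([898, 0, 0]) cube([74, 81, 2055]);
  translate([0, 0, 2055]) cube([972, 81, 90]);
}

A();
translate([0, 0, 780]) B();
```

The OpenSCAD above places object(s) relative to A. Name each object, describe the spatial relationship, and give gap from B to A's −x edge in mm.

The door frame's min-x is at 0; the table's min-x is 0; gap = 0 mm.

A is a table. B is a door frame. The door frame is on top of the table. The gap from the door frame to the table's −x edge is 0 mm.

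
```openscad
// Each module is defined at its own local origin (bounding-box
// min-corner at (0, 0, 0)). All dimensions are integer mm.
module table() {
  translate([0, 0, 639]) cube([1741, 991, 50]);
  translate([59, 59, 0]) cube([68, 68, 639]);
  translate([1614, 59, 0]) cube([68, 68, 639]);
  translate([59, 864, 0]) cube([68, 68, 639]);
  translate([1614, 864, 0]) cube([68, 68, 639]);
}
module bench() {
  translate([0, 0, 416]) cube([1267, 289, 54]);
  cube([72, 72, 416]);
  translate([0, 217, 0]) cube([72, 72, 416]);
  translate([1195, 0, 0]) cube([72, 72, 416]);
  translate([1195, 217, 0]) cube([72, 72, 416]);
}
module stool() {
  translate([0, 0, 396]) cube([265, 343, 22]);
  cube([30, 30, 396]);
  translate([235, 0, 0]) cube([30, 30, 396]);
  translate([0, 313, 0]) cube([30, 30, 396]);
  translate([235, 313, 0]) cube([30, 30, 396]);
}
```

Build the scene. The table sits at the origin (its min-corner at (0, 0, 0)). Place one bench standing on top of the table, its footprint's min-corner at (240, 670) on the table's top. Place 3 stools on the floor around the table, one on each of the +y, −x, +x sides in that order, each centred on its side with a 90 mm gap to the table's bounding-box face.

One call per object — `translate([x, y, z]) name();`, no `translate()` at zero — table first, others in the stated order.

table();
translate([240, 670, 689]) bench();
translate([738, 1081, 0]) stool();
translate([-355, 324, 0]) stool();
translate([1831, 324, 0]) stool();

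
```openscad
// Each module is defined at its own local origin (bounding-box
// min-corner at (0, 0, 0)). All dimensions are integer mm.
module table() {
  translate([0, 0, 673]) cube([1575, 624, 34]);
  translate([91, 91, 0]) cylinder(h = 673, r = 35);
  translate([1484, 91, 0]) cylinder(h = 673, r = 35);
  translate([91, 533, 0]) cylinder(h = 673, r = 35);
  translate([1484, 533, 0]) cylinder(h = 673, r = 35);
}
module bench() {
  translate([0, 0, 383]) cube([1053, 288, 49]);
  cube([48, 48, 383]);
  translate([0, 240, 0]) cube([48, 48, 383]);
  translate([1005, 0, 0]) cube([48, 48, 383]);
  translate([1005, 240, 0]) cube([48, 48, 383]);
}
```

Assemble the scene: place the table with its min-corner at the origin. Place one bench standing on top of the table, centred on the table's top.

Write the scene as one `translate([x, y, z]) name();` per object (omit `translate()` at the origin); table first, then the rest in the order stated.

table();
translate([261, 168, 707]) bench();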